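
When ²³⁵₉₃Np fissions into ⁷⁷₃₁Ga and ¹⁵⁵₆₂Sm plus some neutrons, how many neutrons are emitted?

Conserve mass number: 235 = 77 + 155 + k, so k = 235 − 232 = 3.
Check atomic number: 93 = 31 + 62 + 0 = 93. ✓

3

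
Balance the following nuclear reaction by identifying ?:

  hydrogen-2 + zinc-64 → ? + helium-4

Cu-62

Conserve mass number: 2 + 64 = A + 4, so A = 62.
Conserve atomic number: 1 + 30 = Z + 2, so Z = 29.
Z = 29 is copper, so the species is copper-62.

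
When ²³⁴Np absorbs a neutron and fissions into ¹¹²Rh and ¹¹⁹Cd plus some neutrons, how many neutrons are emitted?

Conserve mass number: 235 = 112 + 119 + k, so k = 235 − 231 = 4.
Check atomic number: 93 = 45 + 48 + 0 = 93. ✓

4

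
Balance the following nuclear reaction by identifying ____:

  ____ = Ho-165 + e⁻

Dy-165

Conserve mass number: A = 165 + 0, so A = 165.
Conserve atomic number: Z = 67 − 1, so Z = 66.
Z = 66 is dysprosium, so the species is Dy-165.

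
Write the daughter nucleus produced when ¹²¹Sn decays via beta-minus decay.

Sb-121

Beta-minus decay: mass number changes by +0, atomic number by +1.
A: 121 = 121; Z: 50 + 1 = 51.
Z = 51 is antimony, so the daughter is ¹²¹Sb.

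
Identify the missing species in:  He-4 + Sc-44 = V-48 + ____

gamma ray

Conserve mass number: 4 + 44 = 48 + A, so A = 0.
Conserve atomic number: 2 + 21 = 23 + Z, so Z = 0.
A = 0 and Z = 0 is γ — a gamma ray.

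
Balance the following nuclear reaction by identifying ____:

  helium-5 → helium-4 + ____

Conserve mass number: 5 = 4 + A, so A = 1.
Conserve atomic number: 2 = 2 + Z, so Z = 0.
A = 1 and Z = 0 is neutron — a neutron.

neutron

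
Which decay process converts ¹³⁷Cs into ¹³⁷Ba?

ΔA = 137 − 137 = 0; ΔZ = 56 − 55 = +1.
A is unchanged and Z rises by 1 — a neutron has become a proton (β⁻ decay).

beta-minus decay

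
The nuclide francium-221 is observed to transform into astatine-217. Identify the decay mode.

alpha decay

ΔA = 217 − 221 = -4; ΔZ = 85 − 87 = -2.
A drops by 4 and Z drops by 2 — the signature of alpha emission.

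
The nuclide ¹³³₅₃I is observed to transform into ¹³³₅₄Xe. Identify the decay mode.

beta-minus decay

ΔA = 133 − 133 = 0; ΔZ = 54 − 53 = +1.
A is unchanged and Z rises by 1 — a neutron has become a proton (β⁻ decay).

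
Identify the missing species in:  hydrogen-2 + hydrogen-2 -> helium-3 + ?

neutron

Conserve mass number: 2 + 2 = 3 + A, so A = 1.
Conserve atomic number: 1 + 1 = 2 + Z, so Z = 0.
A = 1 and Z = 0 is neutron — a neutron.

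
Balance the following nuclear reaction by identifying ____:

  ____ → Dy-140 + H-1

Ho-141

Conserve mass number: A = 140 + 1, so A = 141.
Conserve atomic number: Z = 66 + 1, so Z = 67.
Z = 67 is holmium, so the species is Ho-141.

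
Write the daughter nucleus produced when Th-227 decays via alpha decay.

Alpha decay: mass number changes by -4, atomic number by -2.
A: 227 − 4 = 223; Z: 90 − 2 = 88.
Z = 88 is radium, so the daughter is Ra-223.

Ra-223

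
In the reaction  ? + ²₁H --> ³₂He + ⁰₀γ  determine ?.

proton

Conserve mass number: A + 2 = 3 + 0, so A = 1.
Conserve atomic number: Z + 1 = 2 + 0, so Z = 1.
A = 1 and Z = 1 is ¹₁H — a proton.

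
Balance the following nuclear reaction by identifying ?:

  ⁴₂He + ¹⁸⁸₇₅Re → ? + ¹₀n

Ir-191

Conserve mass number: 4 + 188 = A + 1, so A = 191.
Conserve atomic number: 2 + 75 = Z + 0, so Z = 77.
Z = 77 is iridium, so the species is ¹⁹¹₇₇Ir.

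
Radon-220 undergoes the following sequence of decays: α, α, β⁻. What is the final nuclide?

Start: (A, Z) = (220, 86).
After α: (216, 84).
After α: (212, 82).
After β⁻: (212, 83).
Z = 83 is bismuth.

Bi-212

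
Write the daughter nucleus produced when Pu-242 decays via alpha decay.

U-238

Alpha decay: mass number changes by -4, atomic number by -2.
A: 242 − 4 = 238; Z: 94 − 2 = 92.
Z = 92 is uranium, so the daughter is U-238.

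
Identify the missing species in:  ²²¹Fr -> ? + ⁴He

At-217

Conserve mass number: 221 = A + 4, so A = 217.
Conserve atomic number: 87 = Z + 2, so Z = 85.
Z = 85 is astatine, so the species is ²¹⁷At.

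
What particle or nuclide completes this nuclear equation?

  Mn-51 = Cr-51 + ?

positron

Conserve mass number: 51 = 51 + A, so A = 0.
Conserve atomic number: 25 = 24 + Z, so Z = 1.
A = 0 and Z = 1 is e⁺ — a positron.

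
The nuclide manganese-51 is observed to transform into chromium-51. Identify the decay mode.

ΔA = 51 − 51 = 0; ΔZ = 24 − 25 = -1.
A is unchanged and Z drops by 1 — a proton has become a neutron (β⁺ emission or electron capture).

beta-plus decay or electron capture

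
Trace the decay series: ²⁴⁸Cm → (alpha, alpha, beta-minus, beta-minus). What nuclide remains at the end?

Start: (A, Z) = (248, 96).
After α: (244, 94).
After α: (240, 92).
After β⁻: (240, 93).
After β⁻: (240, 94).
Z = 94 is plutonium.

Pu-240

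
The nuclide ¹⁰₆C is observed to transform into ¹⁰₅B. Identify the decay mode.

beta-plus decay or electron capture

ΔA = 10 − 10 = 0; ΔZ = 5 − 6 = -1.
A is unchanged and Z drops by 1 — a proton has become a neutron (β⁺ emission or electron capture).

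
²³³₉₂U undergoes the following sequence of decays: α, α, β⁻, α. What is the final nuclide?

Start: (A, Z) = (233, 92).
After α: (229, 90).
After α: (225, 88).
After β⁻: (225, 89).
After α: (221, 87).
Z = 87 is francium.

Fr-221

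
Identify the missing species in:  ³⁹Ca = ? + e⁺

Conserve mass number: 39 = A + 0, so A = 39.
Conserve atomic number: 20 = Z + 1, so Z = 19.
Z = 19 is potassium, so the species is ³⁹K.

K-39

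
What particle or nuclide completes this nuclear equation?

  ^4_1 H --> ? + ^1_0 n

Conserve mass number: 4 = A + 1, so A = 3.
Conserve atomic number: 1 = Z + 0, so Z = 1.
A = 3 and Z = 1 is ^3_1 H — a triton.

H-3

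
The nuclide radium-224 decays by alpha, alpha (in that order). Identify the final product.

Po-216

Start: (A, Z) = (224, 88).
After α: (220, 86).
After α: (216, 84).
Z = 84 is polonium.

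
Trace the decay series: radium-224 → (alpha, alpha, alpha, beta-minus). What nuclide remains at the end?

Start: (A, Z) = (224, 88).
After α: (220, 86).
After α: (216, 84).
After α: (212, 82).
After β⁻: (212, 83).
Z = 83 is bismuth.

Bi-212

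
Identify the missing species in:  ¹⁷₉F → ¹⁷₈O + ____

positron

Conserve mass number: 17 = 17 + A, so A = 0.
Conserve atomic number: 9 = 8 + Z, so Z = 1.
A = 0 and Z = 1 is ⁰₁e — a positron.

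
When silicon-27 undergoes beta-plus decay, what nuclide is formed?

Beta-plus decay: mass number changes by +0, atomic number by -1.
A: 27 = 27; Z: 14 − 1 = 13.
Z = 13 is aluminium, so the daughter is aluminium-27.

Al-27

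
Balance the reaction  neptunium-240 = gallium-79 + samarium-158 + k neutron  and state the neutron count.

Conserve mass number: 240 = 79 + 158 + k, so k = 240 − 237 = 3.
Check atomic number: 93 = 31 + 62 + 0 = 93. ✓

3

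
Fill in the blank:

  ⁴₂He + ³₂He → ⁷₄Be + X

gamma ray

Conserve mass number: 4 + 3 = 7 + A, so A = 0.
Conserve atomic number: 2 + 2 = 4 + Z, so Z = 0.
A = 0 and Z = 0 is ⁰₀γ — a gamma ray.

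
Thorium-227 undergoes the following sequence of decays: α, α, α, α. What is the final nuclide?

Start: (A, Z) = (227, 90).
After α: (223, 88).
After α: (219, 86).
After α: (215, 84).
After α: (211, 82).
Z = 82 is lead.

Pb-211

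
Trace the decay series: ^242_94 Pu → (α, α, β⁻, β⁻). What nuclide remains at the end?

U-234

Start: (A, Z) = (242, 94).
After α: (238, 92).
After α: (234, 90).
After β⁻: (234, 91).
After β⁻: (234, 92).
Z = 92 is uranium.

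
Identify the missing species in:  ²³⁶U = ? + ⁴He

Conserve mass number: 236 = A + 4, so A = 232.
Conserve atomic number: 92 = Z + 2, so Z = 90.
Z = 90 is thorium, so the species is ²³²Th.

Th-232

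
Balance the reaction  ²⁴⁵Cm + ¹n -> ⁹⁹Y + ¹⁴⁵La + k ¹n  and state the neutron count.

2

Conserve mass number: 246 = 99 + 145 + k, so k = 246 − 244 = 2.
Check atomic number: 96 = 39 + 57 + 0 = 96. ✓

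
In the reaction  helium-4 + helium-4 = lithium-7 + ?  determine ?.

proton

Conserve mass number: 4 + 4 = 7 + A, so A = 1.
Conserve atomic number: 2 + 2 = 3 + Z, so Z = 1.
A = 1 and Z = 1 is hydrogen-1 — a proton.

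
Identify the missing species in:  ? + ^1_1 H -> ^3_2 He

deuteron

Conserve mass number: A + 1 = 3, so A = 2.
Conserve atomic number: Z + 1 = 2, so Z = 1.
A = 2 and Z = 1 is ^2_1 H — a deuteron.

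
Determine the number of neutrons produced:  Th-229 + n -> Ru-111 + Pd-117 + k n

Conserve mass number: 230 = 111 + 117 + k, so k = 230 − 228 = 2.
Check atomic number: 90 = 44 + 46 + 0 = 90. ✓

2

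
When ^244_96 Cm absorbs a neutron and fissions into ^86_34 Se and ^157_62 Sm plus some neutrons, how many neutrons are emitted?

2

Conserve mass number: 245 = 86 + 157 + k, so k = 245 − 243 = 2.
Check atomic number: 96 = 34 + 62 + 0 = 96. ✓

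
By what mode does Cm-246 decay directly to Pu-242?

alpha decay

ΔA = 242 − 246 = -4; ΔZ = 94 − 96 = -2.
A drops by 4 and Z drops by 2 — the signature of alpha emission.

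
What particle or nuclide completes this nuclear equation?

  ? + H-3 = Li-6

He-3

Conserve mass number: A + 3 = 6, so A = 3.
Conserve atomic number: Z + 1 = 3, so Z = 2.
Z = 2 is helium, so the species is He-3.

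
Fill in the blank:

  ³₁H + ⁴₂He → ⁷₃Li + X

Conserve mass number: 3 + 4 = 7 + A, so A = 0.
Conserve atomic number: 1 + 2 = 3 + Z, so Z = 0.
A = 0 and Z = 0 is ⁰₀γ — a gamma ray.

gamma ray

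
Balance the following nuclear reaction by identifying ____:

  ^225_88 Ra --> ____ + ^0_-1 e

Conserve mass number: 225 = A + 0, so A = 225.
Conserve atomic number: 88 = Z − 1, so Z = 89.
Z = 89 is actinium, so the species is ^225_89 Ac.

Ac-225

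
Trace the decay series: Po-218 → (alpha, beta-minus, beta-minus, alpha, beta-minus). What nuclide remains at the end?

Bi-210

Start: (A, Z) = (218, 84).
After α: (214, 82).
After β⁻: (214, 83).
After β⁻: (214, 84).
After α: (210, 82).
After β⁻: (210, 83).
Z = 83 is bismuth.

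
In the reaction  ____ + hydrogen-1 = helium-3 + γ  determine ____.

deuteron

Conserve mass number: A + 1 = 3 + 0, so A = 2.
Conserve atomic number: Z + 1 = 2 + 0, so Z = 1.
A = 2 and Z = 1 is hydrogen-2 — a deuteron.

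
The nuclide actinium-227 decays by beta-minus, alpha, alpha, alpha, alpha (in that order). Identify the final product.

Pb-211

Start: (A, Z) = (227, 89).
After β⁻: (227, 90).
After α: (223, 88).
After α: (219, 86).
After α: (215, 84).
After α: (211, 82).
Z = 82 is lead.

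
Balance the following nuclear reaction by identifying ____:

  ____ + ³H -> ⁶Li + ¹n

Conserve mass number: A + 3 = 6 + 1, so A = 4.
Conserve atomic number: Z + 1 = 3 + 0, so Z = 2.
A = 4 and Z = 2 is ⁴He — an alpha particle.

alpha particle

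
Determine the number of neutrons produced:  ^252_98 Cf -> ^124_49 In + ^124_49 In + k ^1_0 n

Conserve mass number: 252 = 124 + 124 + k, so k = 252 − 248 = 4.
Check atomic number: 98 = 49 + 49 + 0 = 98. ✓

4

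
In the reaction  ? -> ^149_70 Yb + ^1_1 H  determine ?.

Lu-150

Conserve mass number: A = 149 + 1, so A = 150.
Conserve atomic number: Z = 70 + 1, so Z = 71.
Z = 71 is lutetium, so the species is ^150_71 Lu.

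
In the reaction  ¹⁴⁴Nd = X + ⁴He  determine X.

Ce-140

Conserve mass number: 144 = A + 4, so A = 140.
Conserve atomic number: 60 = Z + 2, so Z = 58.
Z = 58 is cerium, so the species is ¹⁴⁰Ce.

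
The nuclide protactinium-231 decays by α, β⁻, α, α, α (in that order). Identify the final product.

Start: (A, Z) = (231, 91).
After α: (227, 89).
After β⁻: (227, 90).
After α: (223, 88).
After α: (219, 86).
After α: (215, 84).
Z = 84 is polonium.

Po-215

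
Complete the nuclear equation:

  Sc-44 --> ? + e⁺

Ca-44

Conserve mass number: 44 = A + 0, so A = 44.
Conserve atomic number: 21 = Z + 1, so Z = 20.
Z = 20 is calcium, so the species is Ca-44.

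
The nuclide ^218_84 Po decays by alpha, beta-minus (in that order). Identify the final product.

Start: (A, Z) = (218, 84).
After α: (214, 82).
After β⁻: (214, 83).
Z = 83 is bismuth.

Bi-214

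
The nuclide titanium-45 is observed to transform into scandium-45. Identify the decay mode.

ΔA = 45 − 45 = 0; ΔZ = 21 − 22 = -1.
A is unchanged and Z drops by 1 — a proton has become a neutron (β⁺ emission or electron capture).

beta-plus decay or electron capture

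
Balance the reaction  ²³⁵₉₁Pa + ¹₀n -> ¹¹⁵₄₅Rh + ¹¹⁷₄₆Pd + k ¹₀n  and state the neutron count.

Conserve mass number: 236 = 115 + 117 + k, so k = 236 − 232 = 4.
Check atomic number: 91 = 45 + 46 + 0 = 91. ✓

4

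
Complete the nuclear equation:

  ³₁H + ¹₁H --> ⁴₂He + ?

gamma ray

Conserve mass number: 3 + 1 = 4 + A, so A = 0.
Conserve atomic number: 1 + 1 = 2 + Z, so Z = 0.
A = 0 and Z = 0 is ⁰₀γ — a gamma ray.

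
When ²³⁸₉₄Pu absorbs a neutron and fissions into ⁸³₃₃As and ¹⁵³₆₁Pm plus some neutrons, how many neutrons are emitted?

3

Conserve mass number: 239 = 83 + 153 + k, so k = 239 − 236 = 3.
Check atomic number: 94 = 33 + 61 + 0 = 94. ✓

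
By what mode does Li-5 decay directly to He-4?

ΔA = 4 − 5 = -1; ΔZ = 2 − 3 = -1.
A drops by 1 and Z drops by 1 — a proton was emitted.

proton emission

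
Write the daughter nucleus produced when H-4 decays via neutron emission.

Neutron emission: mass number changes by -1, atomic number by +0.
A: 4 − 1 = 3; Z: 1 = 1.
Z = 1 is hydrogen, so the daughter is H-3.

H-3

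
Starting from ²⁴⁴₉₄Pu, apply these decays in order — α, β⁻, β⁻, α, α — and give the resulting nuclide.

Start: (A, Z) = (244, 94).
After α: (240, 92).
After β⁻: (240, 93).
After β⁻: (240, 94).
After α: (236, 92).
After α: (232, 90).
Z = 90 is thorium.

Th-232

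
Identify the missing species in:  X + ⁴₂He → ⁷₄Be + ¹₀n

alpha particle

Conserve mass number: A + 4 = 7 + 1, so A = 4.
Conserve atomic number: Z + 2 = 4 + 0, so Z = 2.
A = 4 and Z = 2 is ⁴₂He — an alpha particle.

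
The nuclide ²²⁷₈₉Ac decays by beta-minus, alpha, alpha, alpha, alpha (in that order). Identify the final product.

Pb-211

Start: (A, Z) = (227, 89).
After β⁻: (227, 90).
After α: (223, 88).
After α: (219, 86).
After α: (215, 84).
After α: (211, 82).
Z = 82 is lead.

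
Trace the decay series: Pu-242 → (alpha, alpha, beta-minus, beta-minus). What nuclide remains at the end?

U-234

Start: (A, Z) = (242, 94).
After α: (238, 92).
After α: (234, 90).
After β⁻: (234, 91).
After β⁻: (234, 92).
Z = 92 is uranium.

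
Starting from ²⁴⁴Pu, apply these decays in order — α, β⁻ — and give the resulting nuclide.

Np-240

Start: (A, Z) = (244, 94).
After α: (240, 92).
After β⁻: (240, 93).
Z = 93 is neptunium.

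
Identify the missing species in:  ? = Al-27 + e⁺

Si-27

Conserve mass number: A = 27 + 0, so A = 27.
Conserve atomic number: Z = 13 + 1, so Z = 14.
Z = 14 is silicon, so the species is Si-27.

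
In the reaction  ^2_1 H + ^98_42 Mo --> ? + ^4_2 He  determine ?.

Nb-96

Conserve mass number: 2 + 98 = A + 4, so A = 96.
Conserve atomic number: 1 + 42 = Z + 2, so Z = 41.
Z = 41 is niobium, so the species is ^96_41 Nb.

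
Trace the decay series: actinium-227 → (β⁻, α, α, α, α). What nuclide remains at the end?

Pb-211

Start: (A, Z) = (227, 89).
After β⁻: (227, 90).
After α: (223, 88).
After α: (219, 86).
After α: (215, 84).
After α: (211, 82).
Z = 82 is lead.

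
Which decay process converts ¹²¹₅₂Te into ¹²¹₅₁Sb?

ΔA = 121 − 121 = 0; ΔZ = 51 − 52 = -1.
A is unchanged and Z drops by 1 — a proton has become a neutron (β⁺ emission or electron capture).

beta-plus decay or electron capture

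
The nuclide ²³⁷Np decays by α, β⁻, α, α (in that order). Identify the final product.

Start: (A, Z) = (237, 93).
After α: (233, 91).
After β⁻: (233, 92).
After α: (229, 90).
After α: (225, 88).
Z = 88 is radium.

Ra-225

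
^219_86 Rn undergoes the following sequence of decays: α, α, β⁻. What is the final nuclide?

Bi-211

Start: (A, Z) = (219, 86).
After α: (215, 84).
After α: (211, 82).
After β⁻: (211, 83).
Z = 83 is bismuth.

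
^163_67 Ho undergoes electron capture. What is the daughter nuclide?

Electron capture: mass number changes by +0, atomic number by -1.
A: 163 = 163; Z: 67 − 1 = 66.
Z = 66 is dysprosium, so the daughter is ^163_66 Dy.

Dy-163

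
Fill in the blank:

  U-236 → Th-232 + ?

alpha particle

Conserve mass number: 236 = 232 + A, so A = 4.
Conserve atomic number: 92 = 90 + Z, so Z = 2.
A = 4 and Z = 2 is He-4 — an alpha particle.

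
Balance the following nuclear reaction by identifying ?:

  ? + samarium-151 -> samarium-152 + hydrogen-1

Conserve mass number: A + 151 = 152 + 1, so A = 2.
Conserve atomic number: Z + 62 = 62 + 1, so Z = 1.
A = 2 and Z = 1 is hydrogen-2 — a deuteron.

deuteron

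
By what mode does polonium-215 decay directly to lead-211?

alpha decay

ΔA = 211 − 215 = -4; ΔZ = 82 − 84 = -2.
A drops by 4 and Z drops by 2 — the signature of alpha emission.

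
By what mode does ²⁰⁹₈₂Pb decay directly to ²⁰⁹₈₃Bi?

ΔA = 209 − 209 = 0; ΔZ = 83 − 82 = +1.
A is unchanged and Z rises by 1 — a neutron has become a proton (β⁻ decay).

beta-minus decay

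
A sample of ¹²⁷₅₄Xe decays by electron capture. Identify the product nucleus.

I-127

Electron capture: mass number changes by +0, atomic number by -1.
A: 127 = 127; Z: 54 − 1 = 53.
Z = 53 is iodine, so the daughter is ¹²⁷₅₃I.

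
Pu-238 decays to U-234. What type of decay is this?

ΔA = 234 − 238 = -4; ΔZ = 92 − 94 = -2.
A drops by 4 and Z drops by 2 — the signature of alpha emission.

alpha decay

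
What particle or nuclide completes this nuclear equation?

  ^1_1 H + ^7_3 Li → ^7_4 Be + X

Conserve mass number: 1 + 7 = 7 + A, so A = 1.
Conserve atomic number: 1 + 3 = 4 + Z, so Z = 0.
A = 1 and Z = 0 is ^1_0 n — a neutron.

neutron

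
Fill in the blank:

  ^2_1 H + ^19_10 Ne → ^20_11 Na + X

Conserve mass number: 2 + 19 = 20 + A, so A = 1.
Conserve atomic number: 1 + 10 = 11 + Z, so Z = 0.
A = 1 and Z = 0 is ^1_0 n — a neutron.

neutron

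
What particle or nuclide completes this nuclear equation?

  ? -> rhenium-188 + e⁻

Conserve mass number: A = 188 + 0, so A = 188.
Conserve atomic number: Z = 75 − 1, so Z = 74.
Z = 74 is tungsten, so the species is tungsten-188.

W-188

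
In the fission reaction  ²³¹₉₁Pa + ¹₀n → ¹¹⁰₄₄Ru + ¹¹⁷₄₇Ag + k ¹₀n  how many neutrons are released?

Conserve mass number: 232 = 110 + 117 + k, so k = 232 − 227 = 5.
Check atomic number: 91 = 44 + 47 + 0 = 91. ✓

5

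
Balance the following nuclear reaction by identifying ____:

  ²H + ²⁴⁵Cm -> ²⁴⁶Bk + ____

Conserve mass number: 2 + 245 = 246 + A, so A = 1.
Conserve atomic number: 1 + 96 = 97 + Z, so Z = 0.
A = 1 and Z = 0 is ¹n — a neutron.

neutron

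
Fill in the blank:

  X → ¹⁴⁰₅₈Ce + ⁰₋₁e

Conserve mass number: A = 140 + 0, so A = 140.
Conserve atomic number: Z = 58 − 1, so Z = 57.
Z = 57 is lanthanum, so the species is ¹⁴⁰₅₇La.

La-140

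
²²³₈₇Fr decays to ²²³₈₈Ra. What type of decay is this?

beta-minus decay

ΔA = 223 − 223 = 0; ΔZ = 88 − 87 = +1.
A is unchanged and Z rises by 1 — a neutron has become a proton (β⁻ decay).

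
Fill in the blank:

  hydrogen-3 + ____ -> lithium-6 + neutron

alpha particle

Conserve mass number: 3 + A = 6 + 1, so A = 4.
Conserve atomic number: 1 + Z = 3 + 0, so Z = 2.
A = 4 and Z = 2 is helium-4 — an alpha particle.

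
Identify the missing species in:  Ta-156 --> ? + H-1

Conserve mass number: 156 = A + 1, so A = 155.
Conserve atomic number: 73 = Z + 1, so Z = 72.
Z = 72 is hafnium, so the species is Hf-155.

Hf-155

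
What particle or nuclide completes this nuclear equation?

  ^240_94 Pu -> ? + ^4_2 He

U-236

Conserve mass number: 240 = A + 4, so A = 236.
Conserve atomic number: 94 = Z + 2, so Z = 92.
Z = 92 is uranium, so the species is ^236_92 U.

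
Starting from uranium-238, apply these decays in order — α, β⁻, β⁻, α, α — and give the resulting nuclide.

Ra-226

Start: (A, Z) = (238, 92).
After α: (234, 90).
After β⁻: (234, 91).
After β⁻: (234, 92).
After α: (230, 90).
After α: (226, 88).
Z = 88 is radium.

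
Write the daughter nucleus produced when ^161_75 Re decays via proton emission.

Proton emission: mass number changes by -1, atomic number by -1.
A: 161 − 1 = 160; Z: 75 − 1 = 74.
Z = 74 is tungsten, so the daughter is ^160_74 W.

W-160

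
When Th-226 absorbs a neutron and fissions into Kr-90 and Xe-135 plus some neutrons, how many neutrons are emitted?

2

Conserve mass number: 227 = 90 + 135 + k, so k = 227 − 225 = 2.
Check atomic number: 90 = 36 + 54 + 0 = 90. ✓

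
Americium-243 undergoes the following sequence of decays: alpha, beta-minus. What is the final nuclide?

Pu-239

Start: (A, Z) = (243, 95).
After α: (239, 93).
After β⁻: (239, 94).
Z = 94 is plutonium.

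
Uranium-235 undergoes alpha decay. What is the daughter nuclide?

Alpha decay: mass number changes by -4, atomic number by -2.
A: 235 − 4 = 231; Z: 92 − 2 = 90.
Z = 90 is thorium, so the daughter is thorium-231.

Th-231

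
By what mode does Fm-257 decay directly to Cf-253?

alpha decay

ΔA = 253 − 257 = -4; ΔZ = 98 − 100 = -2.
A drops by 4 and Z drops by 2 — the signature of alpha emission.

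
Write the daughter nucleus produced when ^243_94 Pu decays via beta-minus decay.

Am-243

Beta-minus decay: mass number changes by +0, atomic number by +1.
A: 243 = 243; Z: 94 + 1 = 95.
Z = 95 is americium, so the daughter is ^243_95 Am.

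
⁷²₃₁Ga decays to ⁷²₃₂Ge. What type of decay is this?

ΔA = 72 − 72 = 0; ΔZ = 32 − 31 = +1.
A is unchanged and Z rises by 1 — a neutron has become a proton (β⁻ decay).

beta-minus decay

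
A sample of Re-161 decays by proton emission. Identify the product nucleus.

Proton emission: mass number changes by -1, atomic number by -1.
A: 161 − 1 = 160; Z: 75 − 1 = 74.
Z = 74 is tungsten, so the daughter is W-160.

W-160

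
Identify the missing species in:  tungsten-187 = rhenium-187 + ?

Conserve mass number: 187 = 187 + A, so A = 0.
Conserve atomic number: 74 = 75 + Z, so Z = -1.
A = 0 and Z = -1 is e⁻ — a beta-minus particle.

beta-minus particle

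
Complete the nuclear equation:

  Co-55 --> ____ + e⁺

Fe-55

Conserve mass number: 55 = A + 0, so A = 55.
Conserve atomic number: 27 = Z + 1, so Z = 26.
Z = 26 is iron, so the species is Fe-55.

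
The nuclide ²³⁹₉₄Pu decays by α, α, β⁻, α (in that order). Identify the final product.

Ac-227

Start: (A, Z) = (239, 94).
After α: (235, 92).
After α: (231, 90).
After β⁻: (231, 91).
After α: (227, 89).
Z = 89 is actinium.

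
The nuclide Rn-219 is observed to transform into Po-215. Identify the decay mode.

ΔA = 215 − 219 = -4; ΔZ = 84 − 86 = -2.
A drops by 4 and Z drops by 2 — the signature of alpha emission.

alpha decay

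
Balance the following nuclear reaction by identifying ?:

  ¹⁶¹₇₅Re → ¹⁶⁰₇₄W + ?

Conserve mass number: 161 = 160 + A, so A = 1.
Conserve atomic number: 75 = 74 + Z, so Z = 1.
A = 1 and Z = 1 is ¹₁H — a proton.

proton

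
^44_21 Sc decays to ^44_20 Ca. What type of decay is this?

beta-plus decay or electron capture

ΔA = 44 − 44 = 0; ΔZ = 20 − 21 = -1.
A is unchanged and Z drops by 1 — a proton has become a neutron (β⁺ emission or electron capture).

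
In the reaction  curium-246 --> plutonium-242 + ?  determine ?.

alpha particle

Conserve mass number: 246 = 242 + A, so A = 4.
Conserve atomic number: 96 = 94 + Z, so Z = 2.
A = 4 and Z = 2 is helium-4 — an alpha particle.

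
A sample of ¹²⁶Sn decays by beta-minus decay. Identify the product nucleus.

Beta-minus decay: mass number changes by +0, atomic number by +1.
A: 126 = 126; Z: 50 + 1 = 51.
Z = 51 is antimony, so the daughter is ¹²⁶Sb.

Sb-126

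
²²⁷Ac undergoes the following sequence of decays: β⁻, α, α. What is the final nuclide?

Rn-219

Start: (A, Z) = (227, 89).
After β⁻: (227, 90).
After α: (223, 88).
After α: (219, 86).
Z = 86 is radon.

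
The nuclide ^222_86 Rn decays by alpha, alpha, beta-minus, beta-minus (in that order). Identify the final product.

Start: (A, Z) = (222, 86).
After α: (218, 84).
After α: (214, 82).
After β⁻: (214, 83).
After β⁻: (214, 84).
Z = 84 is polonium.

Po-214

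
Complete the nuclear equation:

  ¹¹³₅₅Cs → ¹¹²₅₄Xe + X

proton

Conserve mass number: 113 = 112 + A, so A = 1.
Conserve atomic number: 55 = 54 + Z, so Z = 1.
A = 1 and Z = 1 is ¹₁H — a proton.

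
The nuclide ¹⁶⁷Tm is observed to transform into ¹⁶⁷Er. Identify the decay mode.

beta-plus decay or electron capture

ΔA = 167 − 167 = 0; ΔZ = 68 − 69 = -1.
A is unchanged and Z drops by 1 — a proton has become a neutron (β⁺ emission or electron capture).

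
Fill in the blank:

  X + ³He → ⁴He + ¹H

Conserve mass number: A + 3 = 4 + 1, so A = 2.
Conserve atomic number: Z + 2 = 2 + 1, so Z = 1.
A = 2 and Z = 1 is ²H — a deuteron.

deuteron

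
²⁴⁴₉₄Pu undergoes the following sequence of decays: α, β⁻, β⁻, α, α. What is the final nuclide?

Th-232

Start: (A, Z) = (244, 94).
After α: (240, 92).
After β⁻: (240, 93).
After β⁻: (240, 94).
After α: (236, 92).
After α: (232, 90).
Z = 90 is thorium.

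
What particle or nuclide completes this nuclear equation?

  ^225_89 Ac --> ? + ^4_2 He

Conserve mass number: 225 = A + 4, so A = 221.
Conserve atomic number: 89 = Z + 2, so Z = 87.
Z = 87 is francium, so the species is ^221_87 Fr.

Fr-221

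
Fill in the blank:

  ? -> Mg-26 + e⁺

Al-26

Conserve mass number: A = 26 + 0, so A = 26.
Conserve atomic number: Z = 12 + 1, so Z = 13.
Z = 13 is aluminium, so the species is Al-26.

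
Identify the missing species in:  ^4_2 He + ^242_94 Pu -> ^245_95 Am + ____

Conserve mass number: 4 + 242 = 245 + A, so A = 1.
Conserve atomic number: 2 + 94 = 95 + Z, so Z = 1.
A = 1 and Z = 1 is ^1_1 H — a proton.

proton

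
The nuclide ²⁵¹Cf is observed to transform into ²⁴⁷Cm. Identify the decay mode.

ΔA = 247 − 251 = -4; ΔZ = 96 − 98 = -2.
A drops by 4 and Z drops by 2 — the signature of alpha emission.

alpha decay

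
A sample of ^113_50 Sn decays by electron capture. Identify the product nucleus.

Electron capture: mass number changes by +0, atomic number by -1.
A: 113 = 113; Z: 50 − 1 = 49.
Z = 49 is indium, so the daughter is ^113_49 In.

In-113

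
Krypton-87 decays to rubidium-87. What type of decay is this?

ΔA = 87 − 87 = 0; ΔZ = 37 − 36 = +1.
A is unchanged and Z rises by 1 — a neutron has become a proton (β⁻ decay).

beta-minus decay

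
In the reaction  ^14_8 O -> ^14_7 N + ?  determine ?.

Conserve mass number: 14 = 14 + A, so A = 0.
Conserve atomic number: 8 = 7 + Z, so Z = 1.
A = 0 and Z = 1 is ^0_1 e — a positron.

positron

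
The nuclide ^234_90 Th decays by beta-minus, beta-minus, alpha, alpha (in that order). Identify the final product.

Ra-226

Start: (A, Z) = (234, 90).
After β⁻: (234, 91).
After β⁻: (234, 92).
After α: (230, 90).
After α: (226, 88).
Z = 88 is radium.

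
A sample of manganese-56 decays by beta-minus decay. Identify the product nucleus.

Beta-minus decay: mass number changes by +0, atomic number by +1.
A: 56 = 56; Z: 25 + 1 = 26.
Z = 26 is iron, so the daughter is iron-56.

Fe-56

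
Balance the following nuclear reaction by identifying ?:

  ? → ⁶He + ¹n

He-7

Conserve mass number: A = 6 + 1, so A = 7.
Conserve atomic number: Z = 2 + 0, so Z = 2.
Z = 2 is helium, so the species is ⁷He.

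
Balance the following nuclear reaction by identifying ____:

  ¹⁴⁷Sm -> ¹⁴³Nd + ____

alpha particle

Conserve mass number: 147 = 143 + A, so A = 4.
Conserve atomic number: 62 = 60 + Z, so Z = 2.
A = 4 and Z = 2 is ⁴He — an alpha particle.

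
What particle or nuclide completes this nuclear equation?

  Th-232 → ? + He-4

Conserve mass number: 232 = A + 4, so A = 228.
Conserve atomic number: 90 = Z + 2, so Z = 88.
Z = 88 is radium, so the species is Ra-228.

Ra-228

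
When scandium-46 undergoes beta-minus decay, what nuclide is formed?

Ti-46

Beta-minus decay: mass number changes by +0, atomic number by +1.
A: 46 = 46; Z: 21 + 1 = 22.
Z = 22 is titanium, so the daughter is titanium-46.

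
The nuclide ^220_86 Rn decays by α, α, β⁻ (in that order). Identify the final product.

Start: (A, Z) = (220, 86).
After α: (216, 84).
After α: (212, 82).
After β⁻: (212, 83).
Z = 83 is bismuth.

Bi-212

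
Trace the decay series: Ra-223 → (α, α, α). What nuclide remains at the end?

Start: (A, Z) = (223, 88).
After α: (219, 86).
After α: (215, 84).
After α: (211, 82).
Z = 82 is lead.

Pb-211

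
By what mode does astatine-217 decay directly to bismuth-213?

ΔA = 213 − 217 = -4; ΔZ = 83 − 85 = -2.
A drops by 4 and Z drops by 2 — the signature of alpha emission.

alpha decay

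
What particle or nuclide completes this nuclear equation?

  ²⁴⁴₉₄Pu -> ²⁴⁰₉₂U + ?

Conserve mass number: 244 = 240 + A, so A = 4.
Conserve atomic number: 94 = 92 + Z, so Z = 2.
A = 4 and Z = 2 is ⁴₂He — an alpha particle.

alpha particle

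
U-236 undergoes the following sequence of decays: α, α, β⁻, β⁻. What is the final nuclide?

Th-228

Start: (A, Z) = (236, 92).
After α: (232, 90).
After α: (228, 88).
After β⁻: (228, 89).
After β⁻: (228, 90).
Z = 90 is thorium.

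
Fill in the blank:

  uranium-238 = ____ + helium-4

Th-234

Conserve mass number: 238 = A + 4, so A = 234.
Conserve atomic number: 92 = Z + 2, so Z = 90.
Z = 90 is thorium, so the species is thorium-234.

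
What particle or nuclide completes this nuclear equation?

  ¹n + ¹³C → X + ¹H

B-13

Conserve mass number: 1 + 13 = A + 1, so A = 13.
Conserve atomic number: 0 + 6 = Z + 1, so Z = 5.
Z = 5 is boron, so the species is ¹³B.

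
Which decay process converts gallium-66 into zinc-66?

beta-plus decay or electron capture

ΔA = 66 − 66 = 0; ΔZ = 30 − 31 = -1.
A is unchanged and Z drops by 1 — a proton has become a neutron (β⁺ emission or electron capture).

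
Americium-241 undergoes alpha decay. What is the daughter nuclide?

Np-237

Alpha decay: mass number changes by -4, atomic number by -2.
A: 241 − 4 = 237; Z: 95 − 2 = 93.
Z = 93 is neptunium, so the daughter is neptunium-237.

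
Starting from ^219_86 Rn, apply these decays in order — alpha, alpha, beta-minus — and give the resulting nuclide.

Bi-211

Start: (A, Z) = (219, 86).
After α: (215, 84).
After α: (211, 82).
After β⁻: (211, 83).
Z = 83 is bismuth.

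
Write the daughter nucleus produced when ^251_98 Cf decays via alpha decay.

Cm-247

Alpha decay: mass number changes by -4, atomic number by -2.
A: 251 − 4 = 247; Z: 98 − 2 = 96.
Z = 96 is curium, so the daughter is ^247_96 Cm.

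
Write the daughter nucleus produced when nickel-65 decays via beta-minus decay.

Beta-minus decay: mass number changes by +0, atomic number by +1.
A: 65 = 65; Z: 28 + 1 = 29.
Z = 29 is copper, so the daughter is copper-65.

Cu-65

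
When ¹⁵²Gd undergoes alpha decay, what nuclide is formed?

Sm-148

Alpha decay: mass number changes by -4, atomic number by -2.
A: 152 − 4 = 148; Z: 64 − 2 = 62.
Z = 62 is samarium, so the daughter is ¹⁴⁸Sm.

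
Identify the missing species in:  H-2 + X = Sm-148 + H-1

Sm-147

Conserve mass number: 2 + A = 148 + 1, so A = 147.
Conserve atomic number: 1 + Z = 62 + 1, so Z = 62.
Z = 62 is samarium, so the species is Sm-147.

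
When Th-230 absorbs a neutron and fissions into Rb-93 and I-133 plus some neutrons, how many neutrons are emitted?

Conserve mass number: 231 = 93 + 133 + k, so k = 231 − 226 = 5.
Check atomic number: 90 = 37 + 53 + 0 = 90. ✓

5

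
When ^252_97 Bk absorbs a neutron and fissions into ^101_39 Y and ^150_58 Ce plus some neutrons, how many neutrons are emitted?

2

Conserve mass number: 253 = 101 + 150 + k, so k = 253 − 251 = 2.
Check atomic number: 97 = 39 + 58 + 0 = 97. ✓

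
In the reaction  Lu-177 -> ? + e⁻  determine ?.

Conserve mass number: 177 = A + 0, so A = 177.
Conserve atomic number: 71 = Z − 1, so Z = 72.
Z = 72 is hafnium, so the species is Hf-177.

Hf-177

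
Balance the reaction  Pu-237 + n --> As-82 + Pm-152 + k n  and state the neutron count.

4

Conserve mass number: 238 = 82 + 152 + k, so k = 238 − 234 = 4.
Check atomic number: 94 = 33 + 61 + 0 = 94. ✓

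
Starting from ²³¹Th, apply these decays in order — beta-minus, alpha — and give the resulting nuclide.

Start: (A, Z) = (231, 90).
After β⁻: (231, 91).
After α: (227, 89).
Z = 89 is actinium.

Ac-227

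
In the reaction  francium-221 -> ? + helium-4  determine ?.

Conserve mass number: 221 = A + 4, so A = 217.
Conserve atomic number: 87 = Z + 2, so Z = 85.
Z = 85 is astatine, so the species is astatine-217.

At-217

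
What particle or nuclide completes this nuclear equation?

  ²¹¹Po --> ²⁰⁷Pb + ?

alpha particle

Conserve mass number: 211 = 207 + A, so A = 4.
Conserve atomic number: 84 = 82 + Z, so Z = 2.
A = 4 and Z = 2 is ⁴He — an alpha particle.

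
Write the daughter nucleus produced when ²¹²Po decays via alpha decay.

Alpha decay: mass number changes by -4, atomic number by -2.
A: 212 − 4 = 208; Z: 84 − 2 = 82.
Z = 82 is lead, so the daughter is ²⁰⁸Pb.

Pb-208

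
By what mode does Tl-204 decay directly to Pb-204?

beta-minus decay

ΔA = 204 − 204 = 0; ΔZ = 82 − 81 = +1.
A is unchanged and Z rises by 1 — a neutron has become a proton (β⁻ decay).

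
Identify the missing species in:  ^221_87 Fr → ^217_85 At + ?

Conserve mass number: 221 = 217 + A, so A = 4.
Conserve atomic number: 87 = 85 + Z, so Z = 2.
A = 4 and Z = 2 is ^4_2 He — an alpha particle.

alpha particle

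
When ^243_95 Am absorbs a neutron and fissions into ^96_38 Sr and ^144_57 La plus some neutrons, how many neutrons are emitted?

Conserve mass number: 244 = 96 + 144 + k, so k = 244 − 240 = 4.
Check atomic number: 95 = 38 + 57 + 0 = 95. ✓

4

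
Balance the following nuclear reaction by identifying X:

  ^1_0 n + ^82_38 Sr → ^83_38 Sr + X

gamma ray

Conserve mass number: 1 + 82 = 83 + A, so A = 0.
Conserve atomic number: 0 + 38 = 38 + Z, so Z = 0.
A = 0 and Z = 0 is ^0_0 γ — a gamma ray.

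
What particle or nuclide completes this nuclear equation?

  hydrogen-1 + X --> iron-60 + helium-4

Conserve mass number: 1 + A = 60 + 4, so A = 63.
Conserve atomic number: 1 + Z = 26 + 2, so Z = 27.
Z = 27 is cobalt, so the species is cobalt-63.

Co-63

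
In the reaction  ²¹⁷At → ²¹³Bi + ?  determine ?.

Conserve mass number: 217 = 213 + A, so A = 4.
Conserve atomic number: 85 = 83 + Z, so Z = 2.
A = 4 and Z = 2 is ⁴He — an alpha particle.

alpha particle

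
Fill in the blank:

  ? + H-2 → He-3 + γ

proton

Conserve mass number: A + 2 = 3 + 0, so A = 1.
Conserve atomic number: Z + 1 = 2 + 0, so Z = 1.
A = 1 and Z = 1 is H-1 — a proton.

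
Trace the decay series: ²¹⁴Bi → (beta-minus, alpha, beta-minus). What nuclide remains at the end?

Start: (A, Z) = (214, 83).
After β⁻: (214, 84).
After α: (210, 82).
After β⁻: (210, 83).
Z = 83 is bismuth.

Bi-210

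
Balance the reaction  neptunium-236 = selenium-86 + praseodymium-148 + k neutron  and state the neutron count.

2

Conserve mass number: 236 = 86 + 148 + k, so k = 236 − 234 = 2.
Check atomic number: 93 = 34 + 59 + 0 = 93. ✓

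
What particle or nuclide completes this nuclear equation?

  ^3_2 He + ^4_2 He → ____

Be-7

Conserve mass number: 3 + 4 = A, so A = 7.
Conserve atomic number: 2 + 2 = Z, so Z = 4.
Z = 4 is beryllium, so the species is ^7_4 Be.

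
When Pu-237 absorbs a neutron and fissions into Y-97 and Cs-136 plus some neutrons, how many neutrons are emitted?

5

Conserve mass number: 238 = 97 + 136 + k, so k = 238 − 233 = 5.
Check atomic number: 94 = 39 + 55 + 0 = 94. ✓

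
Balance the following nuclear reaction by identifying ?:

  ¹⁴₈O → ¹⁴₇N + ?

Conserve mass number: 14 = 14 + A, so A = 0.
Conserve atomic number: 8 = 7 + Z, so Z = 1.
A = 0 and Z = 1 is ⁰₁e — a positron.

positron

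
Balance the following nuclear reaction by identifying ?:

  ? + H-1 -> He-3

Conserve mass number: A + 1 = 3, so A = 2.
Conserve atomic number: Z + 1 = 2, so Z = 1.
A = 2 and Z = 1 is H-2 — a deuteron.

deuteron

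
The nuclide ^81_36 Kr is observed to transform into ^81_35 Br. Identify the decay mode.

beta-plus decay or electron capture

ΔA = 81 − 81 = 0; ΔZ = 35 − 36 = -1.
A is unchanged and Z drops by 1 — a proton has become a neutron (β⁺ emission or electron capture).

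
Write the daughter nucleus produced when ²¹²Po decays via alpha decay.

Pb-208

Alpha decay: mass number changes by -4, atomic number by -2.
A: 212 − 4 = 208; Z: 84 − 2 = 82.
Z = 82 is lead, so the daughter is ²⁰⁸Pb.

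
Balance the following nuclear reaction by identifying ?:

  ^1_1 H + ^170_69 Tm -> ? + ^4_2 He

Conserve mass number: 1 + 170 = A + 4, so A = 167.
Conserve atomic number: 1 + 69 = Z + 2, so Z = 68.
Z = 68 is erbium, so the species is ^167_68 Er.

Er-167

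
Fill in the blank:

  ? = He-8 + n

Conserve mass number: A = 8 + 1, so A = 9.
Conserve atomic number: Z = 2 + 0, so Z = 2.
Z = 2 is helium, so the species is He-9.

He-9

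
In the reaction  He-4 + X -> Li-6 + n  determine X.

triton

Conserve mass number: 4 + A = 6 + 1, so A = 3.
Conserve atomic number: 2 + Z = 3 + 0, so Z = 1.
A = 3 and Z = 1 is H-3 — a triton.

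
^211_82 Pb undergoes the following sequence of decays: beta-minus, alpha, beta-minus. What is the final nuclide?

Pb-207

Start: (A, Z) = (211, 82).
After β⁻: (211, 83).
After α: (207, 81).
After β⁻: (207, 82).
Z = 82 is lead.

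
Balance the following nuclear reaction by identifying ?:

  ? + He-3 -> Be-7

alpha particle

Conserve mass number: A + 3 = 7, so A = 4.
Conserve atomic number: Z + 2 = 4, so Z = 2.
A = 4 and Z = 2 is He-4 — an alpha particle.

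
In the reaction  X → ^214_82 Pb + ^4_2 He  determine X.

Conserve mass number: A = 214 + 4, so A = 218.
Conserve atomic number: Z = 82 + 2, so Z = 84.
Z = 84 is polonium, so the species is ^218_84 Po.

Po-218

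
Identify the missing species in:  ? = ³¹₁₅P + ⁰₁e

Conserve mass number: A = 31 + 0, so A = 31.
Conserve atomic number: Z = 15 + 1, so Z = 16.
Z = 16 is sulfur, so the species is ³¹₁₆S.

S-31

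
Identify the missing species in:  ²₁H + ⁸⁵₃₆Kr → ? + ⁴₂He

Br-83

Conserve mass number: 2 + 85 = A + 4, so A = 83.
Conserve atomic number: 1 + 36 = Z + 2, so Z = 35.
Z = 35 is bromine, so the species is ⁸³₃₅Br.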